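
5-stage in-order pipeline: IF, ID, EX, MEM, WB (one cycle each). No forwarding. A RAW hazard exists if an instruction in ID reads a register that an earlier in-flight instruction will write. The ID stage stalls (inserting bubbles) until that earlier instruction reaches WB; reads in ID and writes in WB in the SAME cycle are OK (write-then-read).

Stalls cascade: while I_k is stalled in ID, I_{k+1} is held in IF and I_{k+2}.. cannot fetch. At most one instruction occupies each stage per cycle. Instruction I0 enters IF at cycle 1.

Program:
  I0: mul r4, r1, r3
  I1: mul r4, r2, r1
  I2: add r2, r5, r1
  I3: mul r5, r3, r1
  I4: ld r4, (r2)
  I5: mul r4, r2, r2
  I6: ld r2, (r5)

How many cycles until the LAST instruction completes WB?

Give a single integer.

Answer: 12

Derivation:
I0 mul r4 <- r1,r3: IF@1 ID@2 stall=0 (-) EX@3 MEM@4 WB@5
I1 mul r4 <- r2,r1: IF@2 ID@3 stall=0 (-) EX@4 MEM@5 WB@6
I2 add r2 <- r5,r1: IF@3 ID@4 stall=0 (-) EX@5 MEM@6 WB@7
I3 mul r5 <- r3,r1: IF@4 ID@5 stall=0 (-) EX@6 MEM@7 WB@8
I4 ld r4 <- r2: IF@5 ID@6 stall=1 (RAW on I2.r2 (WB@7)) EX@8 MEM@9 WB@10
I5 mul r4 <- r2,r2: IF@6 ID@8 stall=0 (-) EX@9 MEM@10 WB@11
I6 ld r2 <- r5: IF@8 ID@9 stall=0 (-) EX@10 MEM@11 WB@12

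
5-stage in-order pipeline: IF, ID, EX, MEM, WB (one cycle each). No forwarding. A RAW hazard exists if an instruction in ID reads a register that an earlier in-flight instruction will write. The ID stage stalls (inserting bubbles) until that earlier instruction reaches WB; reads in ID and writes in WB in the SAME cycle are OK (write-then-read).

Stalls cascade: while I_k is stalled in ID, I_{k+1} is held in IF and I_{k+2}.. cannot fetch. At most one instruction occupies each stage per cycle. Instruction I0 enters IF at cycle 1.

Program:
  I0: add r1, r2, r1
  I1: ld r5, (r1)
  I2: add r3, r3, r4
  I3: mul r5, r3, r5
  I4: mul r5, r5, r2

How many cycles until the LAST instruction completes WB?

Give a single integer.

Answer: 15

Derivation:
I0 add r1 <- r2,r1: IF@1 ID@2 stall=0 (-) EX@3 MEM@4 WB@5
I1 ld r5 <- r1: IF@2 ID@3 stall=2 (RAW on I0.r1 (WB@5)) EX@6 MEM@7 WB@8
I2 add r3 <- r3,r4: IF@3 ID@6 stall=0 (-) EX@7 MEM@8 WB@9
I3 mul r5 <- r3,r5: IF@6 ID@7 stall=2 (RAW on I2.r3 (WB@9)) EX@10 MEM@11 WB@12
I4 mul r5 <- r5,r2: IF@7 ID@10 stall=2 (RAW on I3.r5 (WB@12)) EX@13 MEM@14 WB@15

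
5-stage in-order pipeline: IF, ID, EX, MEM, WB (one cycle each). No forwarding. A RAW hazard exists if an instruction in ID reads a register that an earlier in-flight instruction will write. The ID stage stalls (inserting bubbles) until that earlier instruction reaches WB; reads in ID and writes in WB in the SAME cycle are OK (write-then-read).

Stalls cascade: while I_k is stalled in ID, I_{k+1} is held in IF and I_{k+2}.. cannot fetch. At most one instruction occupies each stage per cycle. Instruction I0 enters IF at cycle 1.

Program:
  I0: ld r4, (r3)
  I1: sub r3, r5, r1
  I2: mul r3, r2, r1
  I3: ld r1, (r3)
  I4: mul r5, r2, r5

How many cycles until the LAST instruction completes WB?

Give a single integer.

I0 ld r4 <- r3: IF@1 ID@2 stall=0 (-) EX@3 MEM@4 WB@5
I1 sub r3 <- r5,r1: IF@2 ID@3 stall=0 (-) EX@4 MEM@5 WB@6
I2 mul r3 <- r2,r1: IF@3 ID@4 stall=0 (-) EX@5 MEM@6 WB@7
I3 ld r1 <- r3: IF@4 ID@5 stall=2 (RAW on I2.r3 (WB@7)) EX@8 MEM@9 WB@10
I4 mul r5 <- r2,r5: IF@5 ID@8 stall=0 (-) EX@9 MEM@10 WB@11

Answer: 11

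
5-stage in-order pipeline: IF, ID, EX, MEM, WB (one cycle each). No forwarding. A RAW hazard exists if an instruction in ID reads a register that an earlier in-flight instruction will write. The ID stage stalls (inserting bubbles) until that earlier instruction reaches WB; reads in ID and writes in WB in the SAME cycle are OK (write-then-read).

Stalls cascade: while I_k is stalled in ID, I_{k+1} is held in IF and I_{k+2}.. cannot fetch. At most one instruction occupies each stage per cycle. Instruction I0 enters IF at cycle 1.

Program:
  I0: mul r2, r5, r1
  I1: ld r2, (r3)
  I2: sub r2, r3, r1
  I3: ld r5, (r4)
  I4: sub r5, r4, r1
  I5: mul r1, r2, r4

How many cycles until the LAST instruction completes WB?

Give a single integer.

I0 mul r2 <- r5,r1: IF@1 ID@2 stall=0 (-) EX@3 MEM@4 WB@5
I1 ld r2 <- r3: IF@2 ID@3 stall=0 (-) EX@4 MEM@5 WB@6
I2 sub r2 <- r3,r1: IF@3 ID@4 stall=0 (-) EX@5 MEM@6 WB@7
I3 ld r5 <- r4: IF@4 ID@5 stall=0 (-) EX@6 MEM@7 WB@8
I4 sub r5 <- r4,r1: IF@5 ID@6 stall=0 (-) EX@7 MEM@8 WB@9
I5 mul r1 <- r2,r4: IF@6 ID@7 stall=0 (-) EX@8 MEM@9 WB@10

Answer: 10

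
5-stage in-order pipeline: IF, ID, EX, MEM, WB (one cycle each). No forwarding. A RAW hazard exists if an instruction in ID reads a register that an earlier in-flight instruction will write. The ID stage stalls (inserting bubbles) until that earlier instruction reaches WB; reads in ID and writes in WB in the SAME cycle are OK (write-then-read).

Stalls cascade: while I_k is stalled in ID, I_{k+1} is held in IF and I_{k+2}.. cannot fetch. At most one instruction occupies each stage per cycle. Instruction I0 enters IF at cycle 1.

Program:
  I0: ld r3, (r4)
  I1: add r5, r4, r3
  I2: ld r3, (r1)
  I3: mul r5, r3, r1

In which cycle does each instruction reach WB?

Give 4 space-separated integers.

I0 ld r3 <- r4: IF@1 ID@2 stall=0 (-) EX@3 MEM@4 WB@5
I1 add r5 <- r4,r3: IF@2 ID@3 stall=2 (RAW on I0.r3 (WB@5)) EX@6 MEM@7 WB@8
I2 ld r3 <- r1: IF@3 ID@6 stall=0 (-) EX@7 MEM@8 WB@9
I3 mul r5 <- r3,r1: IF@6 ID@7 stall=2 (RAW on I2.r3 (WB@9)) EX@10 MEM@11 WB@12

Answer: 5 8 9 12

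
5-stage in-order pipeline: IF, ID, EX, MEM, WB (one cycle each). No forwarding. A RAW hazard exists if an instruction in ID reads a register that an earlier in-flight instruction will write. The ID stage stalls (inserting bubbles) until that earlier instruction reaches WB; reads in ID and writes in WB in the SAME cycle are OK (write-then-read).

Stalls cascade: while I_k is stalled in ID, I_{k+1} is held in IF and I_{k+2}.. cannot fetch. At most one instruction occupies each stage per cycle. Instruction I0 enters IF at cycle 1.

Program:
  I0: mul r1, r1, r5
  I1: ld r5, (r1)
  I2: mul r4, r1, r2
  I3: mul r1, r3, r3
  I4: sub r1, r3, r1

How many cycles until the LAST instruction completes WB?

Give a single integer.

I0 mul r1 <- r1,r5: IF@1 ID@2 stall=0 (-) EX@3 MEM@4 WB@5
I1 ld r5 <- r1: IF@2 ID@3 stall=2 (RAW on I0.r1 (WB@5)) EX@6 MEM@7 WB@8
I2 mul r4 <- r1,r2: IF@3 ID@6 stall=0 (-) EX@7 MEM@8 WB@9
I3 mul r1 <- r3,r3: IF@6 ID@7 stall=0 (-) EX@8 MEM@9 WB@10
I4 sub r1 <- r3,r1: IF@7 ID@8 stall=2 (RAW on I3.r1 (WB@10)) EX@11 MEM@12 WB@13

Answer: 13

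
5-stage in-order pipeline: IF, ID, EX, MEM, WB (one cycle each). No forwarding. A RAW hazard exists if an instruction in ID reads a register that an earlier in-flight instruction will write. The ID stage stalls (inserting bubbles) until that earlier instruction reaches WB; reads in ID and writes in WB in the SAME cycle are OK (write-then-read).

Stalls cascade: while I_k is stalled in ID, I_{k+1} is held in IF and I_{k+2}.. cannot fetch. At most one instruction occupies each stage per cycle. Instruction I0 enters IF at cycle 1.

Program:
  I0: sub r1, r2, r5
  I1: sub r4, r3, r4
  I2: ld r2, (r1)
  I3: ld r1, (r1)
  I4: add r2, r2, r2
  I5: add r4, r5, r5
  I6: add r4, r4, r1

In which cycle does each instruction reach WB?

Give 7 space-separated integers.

I0 sub r1 <- r2,r5: IF@1 ID@2 stall=0 (-) EX@3 MEM@4 WB@5
I1 sub r4 <- r3,r4: IF@2 ID@3 stall=0 (-) EX@4 MEM@5 WB@6
I2 ld r2 <- r1: IF@3 ID@4 stall=1 (RAW on I0.r1 (WB@5)) EX@6 MEM@7 WB@8
I3 ld r1 <- r1: IF@4 ID@6 stall=0 (-) EX@7 MEM@8 WB@9
I4 add r2 <- r2,r2: IF@6 ID@7 stall=1 (RAW on I2.r2 (WB@8)) EX@9 MEM@10 WB@11
I5 add r4 <- r5,r5: IF@7 ID@9 stall=0 (-) EX@10 MEM@11 WB@12
I6 add r4 <- r4,r1: IF@9 ID@10 stall=2 (RAW on I5.r4 (WB@12)) EX@13 MEM@14 WB@15

Answer: 5 6 8 9 11 12 15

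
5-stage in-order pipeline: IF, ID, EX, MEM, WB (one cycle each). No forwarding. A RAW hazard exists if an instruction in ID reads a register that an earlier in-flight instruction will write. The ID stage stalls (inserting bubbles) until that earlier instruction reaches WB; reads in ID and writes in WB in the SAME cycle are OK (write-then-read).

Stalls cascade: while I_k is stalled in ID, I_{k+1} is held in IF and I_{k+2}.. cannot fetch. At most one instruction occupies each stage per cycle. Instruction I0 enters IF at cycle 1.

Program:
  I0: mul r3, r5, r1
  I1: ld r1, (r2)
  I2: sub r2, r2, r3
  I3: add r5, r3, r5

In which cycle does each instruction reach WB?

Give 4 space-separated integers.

Answer: 5 6 8 9

Derivation:
I0 mul r3 <- r5,r1: IF@1 ID@2 stall=0 (-) EX@3 MEM@4 WB@5
I1 ld r1 <- r2: IF@2 ID@3 stall=0 (-) EX@4 MEM@5 WB@6
I2 sub r2 <- r2,r3: IF@3 ID@4 stall=1 (RAW on I0.r3 (WB@5)) EX@6 MEM@7 WB@8
I3 add r5 <- r3,r5: IF@4 ID@6 stall=0 (-) EX@7 MEM@8 WB@9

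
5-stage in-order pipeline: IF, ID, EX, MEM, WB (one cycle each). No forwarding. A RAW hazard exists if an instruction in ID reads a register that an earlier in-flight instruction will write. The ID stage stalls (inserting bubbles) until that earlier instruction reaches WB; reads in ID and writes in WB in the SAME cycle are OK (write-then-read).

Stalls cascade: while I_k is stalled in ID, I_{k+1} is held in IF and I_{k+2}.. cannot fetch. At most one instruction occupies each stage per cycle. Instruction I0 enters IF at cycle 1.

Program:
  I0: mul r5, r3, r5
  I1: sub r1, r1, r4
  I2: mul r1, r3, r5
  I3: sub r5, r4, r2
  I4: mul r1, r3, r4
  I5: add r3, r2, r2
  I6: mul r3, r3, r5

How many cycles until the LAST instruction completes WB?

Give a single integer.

I0 mul r5 <- r3,r5: IF@1 ID@2 stall=0 (-) EX@3 MEM@4 WB@5
I1 sub r1 <- r1,r4: IF@2 ID@3 stall=0 (-) EX@4 MEM@5 WB@6
I2 mul r1 <- r3,r5: IF@3 ID@4 stall=1 (RAW on I0.r5 (WB@5)) EX@6 MEM@7 WB@8
I3 sub r5 <- r4,r2: IF@4 ID@6 stall=0 (-) EX@7 MEM@8 WB@9
I4 mul r1 <- r3,r4: IF@6 ID@7 stall=0 (-) EX@8 MEM@9 WB@10
I5 add r3 <- r2,r2: IF@7 ID@8 stall=0 (-) EX@9 MEM@10 WB@11
I6 mul r3 <- r3,r5: IF@8 ID@9 stall=2 (RAW on I5.r3 (WB@11)) EX@12 MEM@13 WB@14

Answer: 14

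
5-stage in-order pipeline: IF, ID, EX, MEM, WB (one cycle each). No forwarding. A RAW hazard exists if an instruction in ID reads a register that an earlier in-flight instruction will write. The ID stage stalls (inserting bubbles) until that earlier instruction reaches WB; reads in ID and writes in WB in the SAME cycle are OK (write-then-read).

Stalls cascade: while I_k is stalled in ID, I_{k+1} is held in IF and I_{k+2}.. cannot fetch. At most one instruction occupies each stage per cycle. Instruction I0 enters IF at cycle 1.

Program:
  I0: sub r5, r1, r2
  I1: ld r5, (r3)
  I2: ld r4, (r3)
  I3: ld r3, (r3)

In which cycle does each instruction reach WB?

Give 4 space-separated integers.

I0 sub r5 <- r1,r2: IF@1 ID@2 stall=0 (-) EX@3 MEM@4 WB@5
I1 ld r5 <- r3: IF@2 ID@3 stall=0 (-) EX@4 MEM@5 WB@6
I2 ld r4 <- r3: IF@3 ID@4 stall=0 (-) EX@5 MEM@6 WB@7
I3 ld r3 <- r3: IF@4 ID@5 stall=0 (-) EX@6 MEM@7 WB@8

Answer: 5 6 7 8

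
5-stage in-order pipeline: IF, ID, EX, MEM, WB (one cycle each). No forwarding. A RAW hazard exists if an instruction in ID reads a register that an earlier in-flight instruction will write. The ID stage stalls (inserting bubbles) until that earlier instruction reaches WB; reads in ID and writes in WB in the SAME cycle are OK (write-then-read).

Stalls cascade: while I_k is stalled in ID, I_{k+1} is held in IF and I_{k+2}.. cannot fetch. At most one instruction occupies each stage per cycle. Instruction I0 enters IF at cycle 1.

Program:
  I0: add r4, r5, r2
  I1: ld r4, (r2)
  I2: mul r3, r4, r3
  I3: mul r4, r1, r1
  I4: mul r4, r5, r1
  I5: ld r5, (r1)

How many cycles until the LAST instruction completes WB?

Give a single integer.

Answer: 12

Derivation:
I0 add r4 <- r5,r2: IF@1 ID@2 stall=0 (-) EX@3 MEM@4 WB@5
I1 ld r4 <- r2: IF@2 ID@3 stall=0 (-) EX@4 MEM@5 WB@6
I2 mul r3 <- r4,r3: IF@3 ID@4 stall=2 (RAW on I1.r4 (WB@6)) EX@7 MEM@8 WB@9
I3 mul r4 <- r1,r1: IF@4 ID@7 stall=0 (-) EX@8 MEM@9 WB@10
I4 mul r4 <- r5,r1: IF@7 ID@8 stall=0 (-) EX@9 MEM@10 WB@11
I5 ld r5 <- r1: IF@8 ID@9 stall=0 (-) EX@10 MEM@11 WB@12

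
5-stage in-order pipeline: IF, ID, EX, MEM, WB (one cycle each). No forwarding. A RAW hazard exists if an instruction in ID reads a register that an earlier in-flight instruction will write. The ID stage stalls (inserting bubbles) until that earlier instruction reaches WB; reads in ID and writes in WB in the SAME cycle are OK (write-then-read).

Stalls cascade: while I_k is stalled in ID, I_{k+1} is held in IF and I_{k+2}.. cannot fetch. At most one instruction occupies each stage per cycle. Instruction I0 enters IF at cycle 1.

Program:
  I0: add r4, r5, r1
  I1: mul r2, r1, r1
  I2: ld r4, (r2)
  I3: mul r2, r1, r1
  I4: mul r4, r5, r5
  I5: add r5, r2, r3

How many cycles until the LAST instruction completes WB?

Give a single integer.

I0 add r4 <- r5,r1: IF@1 ID@2 stall=0 (-) EX@3 MEM@4 WB@5
I1 mul r2 <- r1,r1: IF@2 ID@3 stall=0 (-) EX@4 MEM@5 WB@6
I2 ld r4 <- r2: IF@3 ID@4 stall=2 (RAW on I1.r2 (WB@6)) EX@7 MEM@8 WB@9
I3 mul r2 <- r1,r1: IF@4 ID@7 stall=0 (-) EX@8 MEM@9 WB@10
I4 mul r4 <- r5,r5: IF@7 ID@8 stall=0 (-) EX@9 MEM@10 WB@11
I5 add r5 <- r2,r3: IF@8 ID@9 stall=1 (RAW on I3.r2 (WB@10)) EX@11 MEM@12 WB@13

Answer: 13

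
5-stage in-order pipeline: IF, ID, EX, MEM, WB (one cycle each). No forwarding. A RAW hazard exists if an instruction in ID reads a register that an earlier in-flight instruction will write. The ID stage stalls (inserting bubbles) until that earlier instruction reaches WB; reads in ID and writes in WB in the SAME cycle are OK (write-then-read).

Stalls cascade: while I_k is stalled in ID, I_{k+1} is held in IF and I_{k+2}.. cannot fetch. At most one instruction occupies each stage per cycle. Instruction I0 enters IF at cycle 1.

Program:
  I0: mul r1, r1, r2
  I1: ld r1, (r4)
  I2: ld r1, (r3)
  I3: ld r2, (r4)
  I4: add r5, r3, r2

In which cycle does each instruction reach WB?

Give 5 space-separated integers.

Answer: 5 6 7 8 11

Derivation:
I0 mul r1 <- r1,r2: IF@1 ID@2 stall=0 (-) EX@3 MEM@4 WB@5
I1 ld r1 <- r4: IF@2 ID@3 stall=0 (-) EX@4 MEM@5 WB@6
I2 ld r1 <- r3: IF@3 ID@4 stall=0 (-) EX@5 MEM@6 WB@7
I3 ld r2 <- r4: IF@4 ID@5 stall=0 (-) EX@6 MEM@7 WB@8
I4 add r5 <- r3,r2: IF@5 ID@6 stall=2 (RAW on I3.r2 (WB@8)) EX@9 MEM@10 WB@11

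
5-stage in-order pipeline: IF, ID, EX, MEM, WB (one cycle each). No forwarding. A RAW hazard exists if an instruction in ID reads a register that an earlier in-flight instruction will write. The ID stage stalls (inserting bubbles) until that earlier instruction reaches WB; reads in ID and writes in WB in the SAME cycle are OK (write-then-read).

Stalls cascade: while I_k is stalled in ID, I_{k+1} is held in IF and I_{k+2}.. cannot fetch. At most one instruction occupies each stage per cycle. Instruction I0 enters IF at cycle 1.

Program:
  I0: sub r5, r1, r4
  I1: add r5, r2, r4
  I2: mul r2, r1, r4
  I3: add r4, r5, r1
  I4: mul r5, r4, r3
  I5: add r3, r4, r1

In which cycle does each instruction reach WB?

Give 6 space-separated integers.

Answer: 5 6 7 9 12 13

Derivation:
I0 sub r5 <- r1,r4: IF@1 ID@2 stall=0 (-) EX@3 MEM@4 WB@5
I1 add r5 <- r2,r4: IF@2 ID@3 stall=0 (-) EX@4 MEM@5 WB@6
I2 mul r2 <- r1,r4: IF@3 ID@4 stall=0 (-) EX@5 MEM@6 WB@7
I3 add r4 <- r5,r1: IF@4 ID@5 stall=1 (RAW on I1.r5 (WB@6)) EX@7 MEM@8 WB@9
I4 mul r5 <- r4,r3: IF@5 ID@7 stall=2 (RAW on I3.r4 (WB@9)) EX@10 MEM@11 WB@12
I5 add r3 <- r4,r1: IF@7 ID@10 stall=0 (-) EX@11 MEM@12 WB@13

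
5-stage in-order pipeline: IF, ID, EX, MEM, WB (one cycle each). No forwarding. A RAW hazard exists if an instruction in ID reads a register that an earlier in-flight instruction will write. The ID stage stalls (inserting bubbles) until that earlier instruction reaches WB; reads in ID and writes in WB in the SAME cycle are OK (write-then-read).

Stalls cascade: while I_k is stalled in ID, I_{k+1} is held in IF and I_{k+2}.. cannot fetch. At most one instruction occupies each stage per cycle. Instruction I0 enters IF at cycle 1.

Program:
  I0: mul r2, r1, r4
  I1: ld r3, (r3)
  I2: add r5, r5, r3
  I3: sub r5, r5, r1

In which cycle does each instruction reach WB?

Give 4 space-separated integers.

I0 mul r2 <- r1,r4: IF@1 ID@2 stall=0 (-) EX@3 MEM@4 WB@5
I1 ld r3 <- r3: IF@2 ID@3 stall=0 (-) EX@4 MEM@5 WB@6
I2 add r5 <- r5,r3: IF@3 ID@4 stall=2 (RAW on I1.r3 (WB@6)) EX@7 MEM@8 WB@9
I3 sub r5 <- r5,r1: IF@4 ID@7 stall=2 (RAW on I2.r5 (WB@9)) EX@10 MEM@11 WB@12

Answer: 5 6 9 12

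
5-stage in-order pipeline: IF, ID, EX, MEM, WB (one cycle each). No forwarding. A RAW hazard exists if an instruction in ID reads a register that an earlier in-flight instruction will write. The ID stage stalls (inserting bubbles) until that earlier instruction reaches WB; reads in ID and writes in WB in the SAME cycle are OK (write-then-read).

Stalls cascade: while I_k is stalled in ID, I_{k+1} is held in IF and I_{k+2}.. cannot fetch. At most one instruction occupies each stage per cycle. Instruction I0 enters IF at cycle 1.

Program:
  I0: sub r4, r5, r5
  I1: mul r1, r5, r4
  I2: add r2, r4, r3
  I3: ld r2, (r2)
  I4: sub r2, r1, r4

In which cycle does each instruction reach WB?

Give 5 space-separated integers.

Answer: 5 8 9 12 13

Derivation:
I0 sub r4 <- r5,r5: IF@1 ID@2 stall=0 (-) EX@3 MEM@4 WB@5
I1 mul r1 <- r5,r4: IF@2 ID@3 stall=2 (RAW on I0.r4 (WB@5)) EX@6 MEM@7 WB@8
I2 add r2 <- r4,r3: IF@3 ID@6 stall=0 (-) EX@7 MEM@8 WB@9
I3 ld r2 <- r2: IF@6 ID@7 stall=2 (RAW on I2.r2 (WB@9)) EX@10 MEM@11 WB@12
I4 sub r2 <- r1,r4: IF@7 ID@10 stall=0 (-) EX@11 MEM@12 WB@13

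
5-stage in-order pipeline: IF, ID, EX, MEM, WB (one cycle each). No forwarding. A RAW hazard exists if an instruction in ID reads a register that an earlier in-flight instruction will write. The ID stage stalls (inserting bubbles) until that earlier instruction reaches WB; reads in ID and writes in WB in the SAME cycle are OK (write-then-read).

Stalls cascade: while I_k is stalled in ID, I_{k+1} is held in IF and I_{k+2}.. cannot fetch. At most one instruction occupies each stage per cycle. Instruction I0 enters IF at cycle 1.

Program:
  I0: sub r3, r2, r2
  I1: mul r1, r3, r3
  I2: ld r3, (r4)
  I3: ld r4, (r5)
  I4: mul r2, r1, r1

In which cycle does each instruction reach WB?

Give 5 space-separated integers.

Answer: 5 8 9 10 11

Derivation:
I0 sub r3 <- r2,r2: IF@1 ID@2 stall=0 (-) EX@3 MEM@4 WB@5
I1 mul r1 <- r3,r3: IF@2 ID@3 stall=2 (RAW on I0.r3 (WB@5)) EX@6 MEM@7 WB@8
I2 ld r3 <- r4: IF@3 ID@6 stall=0 (-) EX@7 MEM@8 WB@9
I3 ld r4 <- r5: IF@6 ID@7 stall=0 (-) EX@8 MEM@9 WB@10
I4 mul r2 <- r1,r1: IF@7 ID@8 stall=0 (-) EX@9 MEM@10 WB@11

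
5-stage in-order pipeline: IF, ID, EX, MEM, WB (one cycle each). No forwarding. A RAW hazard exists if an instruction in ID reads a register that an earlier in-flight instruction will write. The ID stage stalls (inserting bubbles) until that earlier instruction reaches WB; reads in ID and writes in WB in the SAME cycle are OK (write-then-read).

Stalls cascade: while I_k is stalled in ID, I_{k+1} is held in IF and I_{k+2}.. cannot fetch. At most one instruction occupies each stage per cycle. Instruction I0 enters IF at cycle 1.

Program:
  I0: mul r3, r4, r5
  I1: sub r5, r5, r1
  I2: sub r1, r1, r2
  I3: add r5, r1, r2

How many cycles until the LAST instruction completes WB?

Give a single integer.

I0 mul r3 <- r4,r5: IF@1 ID@2 stall=0 (-) EX@3 MEM@4 WB@5
I1 sub r5 <- r5,r1: IF@2 ID@3 stall=0 (-) EX@4 MEM@5 WB@6
I2 sub r1 <- r1,r2: IF@3 ID@4 stall=0 (-) EX@5 MEM@6 WB@7
I3 add r5 <- r1,r2: IF@4 ID@5 stall=2 (RAW on I2.r1 (WB@7)) EX@8 MEM@9 WB@10

Answer: 10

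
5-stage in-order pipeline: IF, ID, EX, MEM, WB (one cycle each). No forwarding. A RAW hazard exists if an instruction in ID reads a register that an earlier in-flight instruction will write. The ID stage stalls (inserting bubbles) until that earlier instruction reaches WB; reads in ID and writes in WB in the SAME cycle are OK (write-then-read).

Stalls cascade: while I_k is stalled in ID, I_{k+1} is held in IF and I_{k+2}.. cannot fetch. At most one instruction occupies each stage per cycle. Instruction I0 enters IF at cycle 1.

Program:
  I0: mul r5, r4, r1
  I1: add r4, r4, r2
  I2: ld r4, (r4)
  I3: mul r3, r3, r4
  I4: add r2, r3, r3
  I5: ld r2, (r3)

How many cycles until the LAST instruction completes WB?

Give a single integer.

Answer: 16

Derivation:
I0 mul r5 <- r4,r1: IF@1 ID@2 stall=0 (-) EX@3 MEM@4 WB@5
I1 add r4 <- r4,r2: IF@2 ID@3 stall=0 (-) EX@4 MEM@5 WB@6
I2 ld r4 <- r4: IF@3 ID@4 stall=2 (RAW on I1.r4 (WB@6)) EX@7 MEM@8 WB@9
I3 mul r3 <- r3,r4: IF@4 ID@7 stall=2 (RAW on I2.r4 (WB@9)) EX@10 MEM@11 WB@12
I4 add r2 <- r3,r3: IF@7 ID@10 stall=2 (RAW on I3.r3 (WB@12)) EX@13 MEM@14 WB@15
I5 ld r2 <- r3: IF@10 ID@13 stall=0 (-) EX@14 MEM@15 WB@16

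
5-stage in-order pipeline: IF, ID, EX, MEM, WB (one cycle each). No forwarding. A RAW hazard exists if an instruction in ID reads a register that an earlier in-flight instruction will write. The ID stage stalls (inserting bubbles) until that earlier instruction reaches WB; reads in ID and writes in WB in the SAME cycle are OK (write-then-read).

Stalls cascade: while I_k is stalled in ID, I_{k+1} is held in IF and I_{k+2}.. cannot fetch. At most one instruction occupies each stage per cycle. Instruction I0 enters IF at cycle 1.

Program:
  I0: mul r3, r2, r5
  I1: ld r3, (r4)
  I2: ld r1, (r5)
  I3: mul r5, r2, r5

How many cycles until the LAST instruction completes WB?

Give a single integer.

I0 mul r3 <- r2,r5: IF@1 ID@2 stall=0 (-) EX@3 MEM@4 WB@5
I1 ld r3 <- r4: IF@2 ID@3 stall=0 (-) EX@4 MEM@5 WB@6
I2 ld r1 <- r5: IF@3 ID@4 stall=0 (-) EX@5 MEM@6 WB@7
I3 mul r5 <- r2,r5: IF@4 ID@5 stall=0 (-) EX@6 MEM@7 WB@8

Answer: 8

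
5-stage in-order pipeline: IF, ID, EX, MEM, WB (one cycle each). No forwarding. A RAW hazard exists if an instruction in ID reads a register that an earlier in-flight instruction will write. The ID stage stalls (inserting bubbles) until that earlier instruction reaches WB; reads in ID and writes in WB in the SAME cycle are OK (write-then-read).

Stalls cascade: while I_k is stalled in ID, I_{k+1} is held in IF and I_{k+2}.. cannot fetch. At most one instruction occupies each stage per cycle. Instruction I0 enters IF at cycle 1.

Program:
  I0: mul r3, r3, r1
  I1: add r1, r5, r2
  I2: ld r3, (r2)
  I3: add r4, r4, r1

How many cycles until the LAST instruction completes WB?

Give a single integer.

Answer: 9

Derivation:
I0 mul r3 <- r3,r1: IF@1 ID@2 stall=0 (-) EX@3 MEM@4 WB@5
I1 add r1 <- r5,r2: IF@2 ID@3 stall=0 (-) EX@4 MEM@5 WB@6
I2 ld r3 <- r2: IF@3 ID@4 stall=0 (-) EX@5 MEM@6 WB@7
I3 add r4 <- r4,r1: IF@4 ID@5 stall=1 (RAW on I1.r1 (WB@6)) EX@7 MEM@8 WB@9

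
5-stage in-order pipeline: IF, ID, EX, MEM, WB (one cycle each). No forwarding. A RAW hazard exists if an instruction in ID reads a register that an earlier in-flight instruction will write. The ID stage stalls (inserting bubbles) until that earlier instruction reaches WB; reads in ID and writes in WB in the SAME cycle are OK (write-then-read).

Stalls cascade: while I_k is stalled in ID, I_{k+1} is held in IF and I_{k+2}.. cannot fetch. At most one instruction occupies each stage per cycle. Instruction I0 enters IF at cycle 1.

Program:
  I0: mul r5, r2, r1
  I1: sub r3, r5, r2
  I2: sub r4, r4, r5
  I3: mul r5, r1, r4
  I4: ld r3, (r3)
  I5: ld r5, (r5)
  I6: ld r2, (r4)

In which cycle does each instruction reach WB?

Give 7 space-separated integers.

Answer: 5 8 9 12 13 15 16

Derivation:
I0 mul r5 <- r2,r1: IF@1 ID@2 stall=0 (-) EX@3 MEM@4 WB@5
I1 sub r3 <- r5,r2: IF@2 ID@3 stall=2 (RAW on I0.r5 (WB@5)) EX@6 MEM@7 WB@8
I2 sub r4 <- r4,r5: IF@3 ID@6 stall=0 (-) EX@7 MEM@8 WB@9
I3 mul r5 <- r1,r4: IF@6 ID@7 stall=2 (RAW on I2.r4 (WB@9)) EX@10 MEM@11 WB@12
I4 ld r3 <- r3: IF@7 ID@10 stall=0 (-) EX@11 MEM@12 WB@13
I5 ld r5 <- r5: IF@10 ID@11 stall=1 (RAW on I3.r5 (WB@12)) EX@13 MEM@14 WB@15
I6 ld r2 <- r4: IF@11 ID@13 stall=0 (-) EX@14 MEM@15 WB@16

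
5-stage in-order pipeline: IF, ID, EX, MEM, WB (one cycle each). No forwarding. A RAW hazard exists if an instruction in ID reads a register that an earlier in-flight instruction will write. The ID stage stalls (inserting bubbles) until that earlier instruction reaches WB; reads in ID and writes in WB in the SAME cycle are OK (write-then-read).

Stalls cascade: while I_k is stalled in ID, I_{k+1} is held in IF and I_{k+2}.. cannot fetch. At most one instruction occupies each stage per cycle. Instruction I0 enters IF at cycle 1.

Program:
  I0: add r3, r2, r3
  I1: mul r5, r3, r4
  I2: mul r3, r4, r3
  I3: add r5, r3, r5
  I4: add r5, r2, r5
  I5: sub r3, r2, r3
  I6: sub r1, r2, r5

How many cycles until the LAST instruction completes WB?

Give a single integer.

Answer: 18

Derivation:
I0 add r3 <- r2,r3: IF@1 ID@2 stall=0 (-) EX@3 MEM@4 WB@5
I1 mul r5 <- r3,r4: IF@2 ID@3 stall=2 (RAW on I0.r3 (WB@5)) EX@6 MEM@7 WB@8
I2 mul r3 <- r4,r3: IF@3 ID@6 stall=0 (-) EX@7 MEM@8 WB@9
I3 add r5 <- r3,r5: IF@6 ID@7 stall=2 (RAW on I2.r3 (WB@9)) EX@10 MEM@11 WB@12
I4 add r5 <- r2,r5: IF@7 ID@10 stall=2 (RAW on I3.r5 (WB@12)) EX@13 MEM@14 WB@15
I5 sub r3 <- r2,r3: IF@10 ID@13 stall=0 (-) EX@14 MEM@15 WB@16
I6 sub r1 <- r2,r5: IF@13 ID@14 stall=1 (RAW on I4.r5 (WB@15)) EX@16 MEM@17 WB@18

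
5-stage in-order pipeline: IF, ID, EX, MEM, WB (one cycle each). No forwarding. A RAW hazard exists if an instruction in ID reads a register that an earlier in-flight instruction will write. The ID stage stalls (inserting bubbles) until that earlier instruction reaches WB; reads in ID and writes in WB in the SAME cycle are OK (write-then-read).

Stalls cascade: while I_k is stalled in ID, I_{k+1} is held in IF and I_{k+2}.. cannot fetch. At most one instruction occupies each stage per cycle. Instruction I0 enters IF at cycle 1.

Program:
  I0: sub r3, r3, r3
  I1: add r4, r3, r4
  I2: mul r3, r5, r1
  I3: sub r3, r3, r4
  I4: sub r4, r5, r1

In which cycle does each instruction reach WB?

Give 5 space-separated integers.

Answer: 5 8 9 12 13

Derivation:
I0 sub r3 <- r3,r3: IF@1 ID@2 stall=0 (-) EX@3 MEM@4 WB@5
I1 add r4 <- r3,r4: IF@2 ID@3 stall=2 (RAW on I0.r3 (WB@5)) EX@6 MEM@7 WB@8
I2 mul r3 <- r5,r1: IF@3 ID@6 stall=0 (-) EX@7 MEM@8 WB@9
I3 sub r3 <- r3,r4: IF@6 ID@7 stall=2 (RAW on I2.r3 (WB@9)) EX@10 MEM@11 WB@12
I4 sub r4 <- r5,r1: IF@7 ID@10 stall=0 (-) EX@11 MEM@12 WB@13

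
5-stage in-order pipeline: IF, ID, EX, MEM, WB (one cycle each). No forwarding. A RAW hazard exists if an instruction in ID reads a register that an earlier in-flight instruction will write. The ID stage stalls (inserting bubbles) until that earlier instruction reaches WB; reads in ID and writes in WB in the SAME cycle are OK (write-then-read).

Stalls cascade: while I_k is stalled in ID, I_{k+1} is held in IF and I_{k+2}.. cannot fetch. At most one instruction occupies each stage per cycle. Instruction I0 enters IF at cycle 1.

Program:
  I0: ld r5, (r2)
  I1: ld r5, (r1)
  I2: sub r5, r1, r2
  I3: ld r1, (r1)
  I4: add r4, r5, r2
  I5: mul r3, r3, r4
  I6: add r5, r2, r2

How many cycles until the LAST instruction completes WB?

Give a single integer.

I0 ld r5 <- r2: IF@1 ID@2 stall=0 (-) EX@3 MEM@4 WB@5
I1 ld r5 <- r1: IF@2 ID@3 stall=0 (-) EX@4 MEM@5 WB@6
I2 sub r5 <- r1,r2: IF@3 ID@4 stall=0 (-) EX@5 MEM@6 WB@7
I3 ld r1 <- r1: IF@4 ID@5 stall=0 (-) EX@6 MEM@7 WB@8
I4 add r4 <- r5,r2: IF@5 ID@6 stall=1 (RAW on I2.r5 (WB@7)) EX@8 MEM@9 WB@10
I5 mul r3 <- r3,r4: IF@6 ID@8 stall=2 (RAW on I4.r4 (WB@10)) EX@11 MEM@12 WB@13
I6 add r5 <- r2,r2: IF@8 ID@11 stall=0 (-) EX@12 MEM@13 WB@14

Answer: 14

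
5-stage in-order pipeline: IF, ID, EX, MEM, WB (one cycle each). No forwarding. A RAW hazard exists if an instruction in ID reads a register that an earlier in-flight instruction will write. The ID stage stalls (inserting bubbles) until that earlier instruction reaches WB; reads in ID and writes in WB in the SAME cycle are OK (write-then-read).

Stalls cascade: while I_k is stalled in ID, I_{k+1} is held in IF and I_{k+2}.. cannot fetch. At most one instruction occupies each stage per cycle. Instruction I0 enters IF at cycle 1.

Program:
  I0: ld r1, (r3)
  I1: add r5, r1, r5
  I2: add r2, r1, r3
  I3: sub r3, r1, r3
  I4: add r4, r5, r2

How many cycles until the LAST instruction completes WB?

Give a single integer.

I0 ld r1 <- r3: IF@1 ID@2 stall=0 (-) EX@3 MEM@4 WB@5
I1 add r5 <- r1,r5: IF@2 ID@3 stall=2 (RAW on I0.r1 (WB@5)) EX@6 MEM@7 WB@8
I2 add r2 <- r1,r3: IF@3 ID@6 stall=0 (-) EX@7 MEM@8 WB@9
I3 sub r3 <- r1,r3: IF@6 ID@7 stall=0 (-) EX@8 MEM@9 WB@10
I4 add r4 <- r5,r2: IF@7 ID@8 stall=1 (RAW on I2.r2 (WB@9)) EX@10 MEM@11 WB@12

Answer: 12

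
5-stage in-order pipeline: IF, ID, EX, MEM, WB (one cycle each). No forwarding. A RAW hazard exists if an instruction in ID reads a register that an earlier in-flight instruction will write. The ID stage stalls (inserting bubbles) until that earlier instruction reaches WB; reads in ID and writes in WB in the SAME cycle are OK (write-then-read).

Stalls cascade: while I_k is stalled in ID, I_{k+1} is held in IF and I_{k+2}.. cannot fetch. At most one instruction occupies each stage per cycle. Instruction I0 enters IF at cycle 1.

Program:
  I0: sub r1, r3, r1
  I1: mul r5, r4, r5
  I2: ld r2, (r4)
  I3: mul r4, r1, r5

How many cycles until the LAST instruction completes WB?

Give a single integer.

Answer: 9

Derivation:
I0 sub r1 <- r3,r1: IF@1 ID@2 stall=0 (-) EX@3 MEM@4 WB@5
I1 mul r5 <- r4,r5: IF@2 ID@3 stall=0 (-) EX@4 MEM@5 WB@6
I2 ld r2 <- r4: IF@3 ID@4 stall=0 (-) EX@5 MEM@6 WB@7
I3 mul r4 <- r1,r5: IF@4 ID@5 stall=1 (RAW on I1.r5 (WB@6)) EX@7 MEM@8 WB@9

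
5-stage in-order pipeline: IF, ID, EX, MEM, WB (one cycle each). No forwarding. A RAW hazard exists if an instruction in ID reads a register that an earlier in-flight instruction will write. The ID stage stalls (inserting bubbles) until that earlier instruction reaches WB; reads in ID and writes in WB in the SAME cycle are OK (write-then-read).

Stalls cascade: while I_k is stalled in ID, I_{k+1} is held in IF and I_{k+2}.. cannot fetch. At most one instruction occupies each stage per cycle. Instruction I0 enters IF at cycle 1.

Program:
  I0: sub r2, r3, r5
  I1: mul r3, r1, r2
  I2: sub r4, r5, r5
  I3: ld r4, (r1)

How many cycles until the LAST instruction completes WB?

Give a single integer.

I0 sub r2 <- r3,r5: IF@1 ID@2 stall=0 (-) EX@3 MEM@4 WB@5
I1 mul r3 <- r1,r2: IF@2 ID@3 stall=2 (RAW on I0.r2 (WB@5)) EX@6 MEM@7 WB@8
I2 sub r4 <- r5,r5: IF@3 ID@6 stall=0 (-) EX@7 MEM@8 WB@9
I3 ld r4 <- r1: IF@6 ID@7 stall=0 (-) EX@8 MEM@9 WB@10

Answer: 10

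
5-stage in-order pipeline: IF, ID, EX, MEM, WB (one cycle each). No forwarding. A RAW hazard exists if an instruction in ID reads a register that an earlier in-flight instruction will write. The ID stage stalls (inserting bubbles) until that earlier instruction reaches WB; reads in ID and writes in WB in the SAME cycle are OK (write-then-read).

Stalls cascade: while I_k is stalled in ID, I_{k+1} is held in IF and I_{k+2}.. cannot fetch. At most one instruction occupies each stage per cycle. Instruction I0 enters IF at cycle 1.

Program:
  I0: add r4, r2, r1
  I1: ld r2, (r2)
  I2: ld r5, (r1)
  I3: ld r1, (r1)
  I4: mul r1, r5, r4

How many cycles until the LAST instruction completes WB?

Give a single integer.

I0 add r4 <- r2,r1: IF@1 ID@2 stall=0 (-) EX@3 MEM@4 WB@5
I1 ld r2 <- r2: IF@2 ID@3 stall=0 (-) EX@4 MEM@5 WB@6
I2 ld r5 <- r1: IF@3 ID@4 stall=0 (-) EX@5 MEM@6 WB@7
I3 ld r1 <- r1: IF@4 ID@5 stall=0 (-) EX@6 MEM@7 WB@8
I4 mul r1 <- r5,r4: IF@5 ID@6 stall=1 (RAW on I2.r5 (WB@7)) EX@8 MEM@9 WB@10

Answer: 10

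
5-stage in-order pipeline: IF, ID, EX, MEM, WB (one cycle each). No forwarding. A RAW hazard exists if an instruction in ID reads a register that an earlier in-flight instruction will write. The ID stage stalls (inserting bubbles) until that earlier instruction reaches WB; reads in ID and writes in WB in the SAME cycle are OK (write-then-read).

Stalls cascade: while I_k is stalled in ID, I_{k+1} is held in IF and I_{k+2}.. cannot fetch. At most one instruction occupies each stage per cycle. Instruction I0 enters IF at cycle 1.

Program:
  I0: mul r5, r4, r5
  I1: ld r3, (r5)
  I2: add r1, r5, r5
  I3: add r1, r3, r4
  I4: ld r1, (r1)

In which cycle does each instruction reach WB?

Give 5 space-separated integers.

I0 mul r5 <- r4,r5: IF@1 ID@2 stall=0 (-) EX@3 MEM@4 WB@5
I1 ld r3 <- r5: IF@2 ID@3 stall=2 (RAW on I0.r5 (WB@5)) EX@6 MEM@7 WB@8
I2 add r1 <- r5,r5: IF@3 ID@6 stall=0 (-) EX@7 MEM@8 WB@9
I3 add r1 <- r3,r4: IF@6 ID@7 stall=1 (RAW on I1.r3 (WB@8)) EX@9 MEM@10 WB@11
I4 ld r1 <- r1: IF@7 ID@9 stall=2 (RAW on I3.r1 (WB@11)) EX@12 MEM@13 WB@14

Answer: 5 8 9 11 14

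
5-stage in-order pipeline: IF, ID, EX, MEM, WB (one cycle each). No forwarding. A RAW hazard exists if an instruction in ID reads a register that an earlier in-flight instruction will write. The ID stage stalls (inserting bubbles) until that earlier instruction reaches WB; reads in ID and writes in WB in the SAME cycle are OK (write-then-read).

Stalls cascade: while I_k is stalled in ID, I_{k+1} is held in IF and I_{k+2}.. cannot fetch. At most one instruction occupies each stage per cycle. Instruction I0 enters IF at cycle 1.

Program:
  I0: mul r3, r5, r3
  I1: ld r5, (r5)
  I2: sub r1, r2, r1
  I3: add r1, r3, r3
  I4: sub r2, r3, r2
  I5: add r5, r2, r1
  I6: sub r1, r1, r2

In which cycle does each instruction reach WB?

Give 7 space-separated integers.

Answer: 5 6 7 8 9 12 13

Derivation:
I0 mul r3 <- r5,r3: IF@1 ID@2 stall=0 (-) EX@3 MEM@4 WB@5
I1 ld r5 <- r5: IF@2 ID@3 stall=0 (-) EX@4 MEM@5 WB@6
I2 sub r1 <- r2,r1: IF@3 ID@4 stall=0 (-) EX@5 MEM@6 WB@7
I3 add r1 <- r3,r3: IF@4 ID@5 stall=0 (-) EX@6 MEM@7 WB@8
I4 sub r2 <- r3,r2: IF@5 ID@6 stall=0 (-) EX@7 MEM@8 WB@9
I5 add r5 <- r2,r1: IF@6 ID@7 stall=2 (RAW on I4.r2 (WB@9)) EX@10 MEM@11 WB@12
I6 sub r1 <- r1,r2: IF@7 ID@10 stall=0 (-) EX@11 MEM@12 WB@13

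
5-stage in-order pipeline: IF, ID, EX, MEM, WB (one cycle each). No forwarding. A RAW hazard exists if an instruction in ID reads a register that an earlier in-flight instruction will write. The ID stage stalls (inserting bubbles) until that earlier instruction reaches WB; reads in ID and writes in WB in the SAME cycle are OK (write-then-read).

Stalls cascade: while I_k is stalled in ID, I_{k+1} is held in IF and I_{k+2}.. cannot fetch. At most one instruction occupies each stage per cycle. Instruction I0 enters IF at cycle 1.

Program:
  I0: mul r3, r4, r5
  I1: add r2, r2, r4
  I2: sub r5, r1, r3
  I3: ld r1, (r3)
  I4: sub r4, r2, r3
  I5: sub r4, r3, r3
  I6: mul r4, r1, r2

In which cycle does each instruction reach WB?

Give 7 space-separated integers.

Answer: 5 6 8 9 10 11 12

Derivation:
I0 mul r3 <- r4,r5: IF@1 ID@2 stall=0 (-) EX@3 MEM@4 WB@5
I1 add r2 <- r2,r4: IF@2 ID@3 stall=0 (-) EX@4 MEM@5 WB@6
I2 sub r5 <- r1,r3: IF@3 ID@4 stall=1 (RAW on I0.r3 (WB@5)) EX@6 MEM@7 WB@8
I3 ld r1 <- r3: IF@4 ID@6 stall=0 (-) EX@7 MEM@8 WB@9
I4 sub r4 <- r2,r3: IF@6 ID@7 stall=0 (-) EX@8 MEM@9 WB@10
I5 sub r4 <- r3,r3: IF@7 ID@8 stall=0 (-) EX@9 MEM@10 WB@11
I6 mul r4 <- r1,r2: IF@8 ID@9 stall=0 (-) EX@10 MEM@11 WB@12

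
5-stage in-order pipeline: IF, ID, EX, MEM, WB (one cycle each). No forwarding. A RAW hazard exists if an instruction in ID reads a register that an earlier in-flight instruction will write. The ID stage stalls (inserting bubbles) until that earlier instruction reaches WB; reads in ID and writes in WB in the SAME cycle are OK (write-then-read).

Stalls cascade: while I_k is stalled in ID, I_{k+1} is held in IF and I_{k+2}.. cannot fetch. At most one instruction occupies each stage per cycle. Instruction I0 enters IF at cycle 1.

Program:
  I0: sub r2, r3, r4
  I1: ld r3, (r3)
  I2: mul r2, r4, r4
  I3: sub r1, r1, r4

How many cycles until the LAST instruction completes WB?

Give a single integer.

I0 sub r2 <- r3,r4: IF@1 ID@2 stall=0 (-) EX@3 MEM@4 WB@5
I1 ld r3 <- r3: IF@2 ID@3 stall=0 (-) EX@4 MEM@5 WB@6
I2 mul r2 <- r4,r4: IF@3 ID@4 stall=0 (-) EX@5 MEM@6 WB@7
I3 sub r1 <- r1,r4: IF@4 ID@5 stall=0 (-) EX@6 MEM@7 WB@8

Answer: 8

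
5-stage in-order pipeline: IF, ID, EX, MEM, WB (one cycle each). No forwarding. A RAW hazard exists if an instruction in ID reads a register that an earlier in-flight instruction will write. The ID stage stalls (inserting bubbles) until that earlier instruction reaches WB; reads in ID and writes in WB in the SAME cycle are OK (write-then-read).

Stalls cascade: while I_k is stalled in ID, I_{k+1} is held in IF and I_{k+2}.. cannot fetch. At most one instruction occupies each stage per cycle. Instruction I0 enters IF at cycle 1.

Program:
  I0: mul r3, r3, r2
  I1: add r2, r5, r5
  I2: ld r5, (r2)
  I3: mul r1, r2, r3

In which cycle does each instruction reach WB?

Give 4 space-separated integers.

Answer: 5 6 9 10

Derivation:
I0 mul r3 <- r3,r2: IF@1 ID@2 stall=0 (-) EX@3 MEM@4 WB@5
I1 add r2 <- r5,r5: IF@2 ID@3 stall=0 (-) EX@4 MEM@5 WB@6
I2 ld r5 <- r2: IF@3 ID@4 stall=2 (RAW on I1.r2 (WB@6)) EX@7 MEM@8 WB@9
I3 mul r1 <- r2,r3: IF@4 ID@7 stall=0 (-) EX@8 MEM@9 WB@10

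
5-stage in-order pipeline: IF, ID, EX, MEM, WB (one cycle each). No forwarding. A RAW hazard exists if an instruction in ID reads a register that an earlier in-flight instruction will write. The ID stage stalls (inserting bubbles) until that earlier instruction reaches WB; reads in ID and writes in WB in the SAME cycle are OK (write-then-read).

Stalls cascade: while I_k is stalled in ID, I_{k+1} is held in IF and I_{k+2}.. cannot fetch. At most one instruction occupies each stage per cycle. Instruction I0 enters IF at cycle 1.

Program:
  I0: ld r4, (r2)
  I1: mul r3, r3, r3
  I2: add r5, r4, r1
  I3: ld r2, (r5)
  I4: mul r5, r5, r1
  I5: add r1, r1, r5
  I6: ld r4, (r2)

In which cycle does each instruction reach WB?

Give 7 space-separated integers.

I0 ld r4 <- r2: IF@1 ID@2 stall=0 (-) EX@3 MEM@4 WB@5
I1 mul r3 <- r3,r3: IF@2 ID@3 stall=0 (-) EX@4 MEM@5 WB@6
I2 add r5 <- r4,r1: IF@3 ID@4 stall=1 (RAW on I0.r4 (WB@5)) EX@6 MEM@7 WB@8
I3 ld r2 <- r5: IF@4 ID@6 stall=2 (RAW on I2.r5 (WB@8)) EX@9 MEM@10 WB@11
I4 mul r5 <- r5,r1: IF@6 ID@9 stall=0 (-) EX@10 MEM@11 WB@12
I5 add r1 <- r1,r5: IF@9 ID@10 stall=2 (RAW on I4.r5 (WB@12)) EX@13 MEM@14 WB@15
I6 ld r4 <- r2: IF@10 ID@13 stall=0 (-) EX@14 MEM@15 WB@16

Answer: 5 6 8 11 12 15 16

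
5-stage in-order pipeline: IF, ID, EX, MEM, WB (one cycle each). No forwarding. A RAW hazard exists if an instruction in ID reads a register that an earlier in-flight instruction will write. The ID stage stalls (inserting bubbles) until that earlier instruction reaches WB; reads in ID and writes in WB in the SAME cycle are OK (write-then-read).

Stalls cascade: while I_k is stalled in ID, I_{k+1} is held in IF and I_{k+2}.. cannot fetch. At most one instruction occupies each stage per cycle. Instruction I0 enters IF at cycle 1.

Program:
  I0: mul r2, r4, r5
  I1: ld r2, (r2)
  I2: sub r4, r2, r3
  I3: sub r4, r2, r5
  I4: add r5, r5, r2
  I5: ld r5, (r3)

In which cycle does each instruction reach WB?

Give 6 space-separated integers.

I0 mul r2 <- r4,r5: IF@1 ID@2 stall=0 (-) EX@3 MEM@4 WB@5
I1 ld r2 <- r2: IF@2 ID@3 stall=2 (RAW on I0.r2 (WB@5)) EX@6 MEM@7 WB@8
I2 sub r4 <- r2,r3: IF@3 ID@6 stall=2 (RAW on I1.r2 (WB@8)) EX@9 MEM@10 WB@11
I3 sub r4 <- r2,r5: IF@6 ID@9 stall=0 (-) EX@10 MEM@11 WB@12
I4 add r5 <- r5,r2: IF@9 ID@10 stall=0 (-) EX@11 MEM@12 WB@13
I5 ld r5 <- r3: IF@10 ID@11 stall=0 (-) EX@12 MEM@13 WB@14

Answer: 5 8 11 12 13 14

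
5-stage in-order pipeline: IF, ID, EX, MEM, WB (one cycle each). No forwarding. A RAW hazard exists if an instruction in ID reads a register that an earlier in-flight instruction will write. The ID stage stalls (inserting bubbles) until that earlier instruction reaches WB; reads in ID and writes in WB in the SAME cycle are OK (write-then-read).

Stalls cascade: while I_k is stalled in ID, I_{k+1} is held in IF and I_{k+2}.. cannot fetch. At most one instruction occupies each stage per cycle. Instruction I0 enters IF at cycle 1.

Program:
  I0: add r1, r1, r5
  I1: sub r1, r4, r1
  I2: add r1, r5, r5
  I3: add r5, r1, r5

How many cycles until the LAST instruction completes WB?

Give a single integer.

I0 add r1 <- r1,r5: IF@1 ID@2 stall=0 (-) EX@3 MEM@4 WB@5
I1 sub r1 <- r4,r1: IF@2 ID@3 stall=2 (RAW on I0.r1 (WB@5)) EX@6 MEM@7 WB@8
I2 add r1 <- r5,r5: IF@3 ID@6 stall=0 (-) EX@7 MEM@8 WB@9
I3 add r5 <- r1,r5: IF@6 ID@7 stall=2 (RAW on I2.r1 (WB@9)) EX@10 MEM@11 WB@12

Answer: 12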